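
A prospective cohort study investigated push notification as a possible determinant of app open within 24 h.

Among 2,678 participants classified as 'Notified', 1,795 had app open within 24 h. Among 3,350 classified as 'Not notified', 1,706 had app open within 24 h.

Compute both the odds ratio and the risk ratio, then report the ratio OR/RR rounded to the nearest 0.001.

From the description: a = 1795, b = 883, c = 1706, d = 1644.
OR = (1795·1644)/(883·1706) = 2950980/1506398 = 1.95896
Risk in exposed = 1795/2678 = 0.67028; risk in unexposed = 1706/3350 = 0.50925; RR = 1.31619
OR/RR = 1.95896 / 1.31619 = 1.48836
The outcome is not rare, so the OR lies further from 1 than the RR.

1.488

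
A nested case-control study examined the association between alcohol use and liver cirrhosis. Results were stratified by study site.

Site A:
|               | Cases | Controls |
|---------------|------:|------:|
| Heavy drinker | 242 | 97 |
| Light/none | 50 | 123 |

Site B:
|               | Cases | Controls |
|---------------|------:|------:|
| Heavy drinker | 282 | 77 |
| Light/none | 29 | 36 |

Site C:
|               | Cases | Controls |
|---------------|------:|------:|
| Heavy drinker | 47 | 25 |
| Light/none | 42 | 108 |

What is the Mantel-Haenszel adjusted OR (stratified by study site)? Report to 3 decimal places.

OR_MH = Σ(aᵢdᵢ/nᵢ) / Σ(bᵢcᵢ/nᵢ), where nᵢ is the stratum total.
Stratum 1 (Site A): n = 512; a·d/n = 242·123/512 = 58.1367; b·c/n = 97·50/512 = 9.4727
Stratum 2 (Site B): n = 424; a·d/n = 282·36/424 = 23.9434; b·c/n = 77·29/424 = 5.2665
Stratum 3 (Site C): n = 222; a·d/n = 47·108/222 = 22.8649; b·c/n = 25·42/222 = 4.7297
OR_MH = (58.1367 + 23.9434 + 22.8649) / (9.4727 + 5.2665 + 4.7297) = 104.9450 / 19.4689 = 5.39039

5.390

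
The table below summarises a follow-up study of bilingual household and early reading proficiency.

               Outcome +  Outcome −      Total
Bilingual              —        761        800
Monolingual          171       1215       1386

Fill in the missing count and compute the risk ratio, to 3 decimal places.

The missing cell is in the exposed row: 800 − 761 = 39.
So a = 39, b = 761, c = 171, d = 1215.
RR = [a/(a+b)] / [c/(c+d)] = (39/800) / (171/1386) = 0.04875/0.12338 = 0.39513

0.395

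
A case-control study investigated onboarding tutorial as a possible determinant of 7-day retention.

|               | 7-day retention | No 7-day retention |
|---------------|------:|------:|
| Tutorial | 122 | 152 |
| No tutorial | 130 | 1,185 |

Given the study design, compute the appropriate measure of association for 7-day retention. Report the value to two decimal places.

Cells: a = 122, b = 152, c = 130, d = 1185.
This is a case-control study: participants were sampled on outcome status, so risks in the source population cannot be estimated directly — relative risk is not valid here. The odds ratio is the appropriate measure.
OR = (a·d)/(b·c) = (122 × 1185) / (152 × 130) = 144570 / 19760 = 7.31630

7.32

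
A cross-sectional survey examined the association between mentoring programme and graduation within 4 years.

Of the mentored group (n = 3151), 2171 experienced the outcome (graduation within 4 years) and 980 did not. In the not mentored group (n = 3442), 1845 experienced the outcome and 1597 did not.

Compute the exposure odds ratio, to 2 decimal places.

1.92

From the description: a = 2171, b = 980, c = 1845, d = 1597.
OR = (a·d)/(b·c) = (2171 × 1597) / (980 × 1845) = 3467087 / 1808100 = 1.91753
The odds of graduation within 4 years are about 1.92 times as high in the mentored group.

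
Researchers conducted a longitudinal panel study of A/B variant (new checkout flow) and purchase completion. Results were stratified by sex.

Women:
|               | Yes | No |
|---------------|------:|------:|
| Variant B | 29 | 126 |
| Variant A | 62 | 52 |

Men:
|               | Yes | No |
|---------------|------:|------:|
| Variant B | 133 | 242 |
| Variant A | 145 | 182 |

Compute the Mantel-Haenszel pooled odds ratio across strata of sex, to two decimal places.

0.51

OR_MH = Σ(aᵢdᵢ/nᵢ) / Σ(bᵢcᵢ/nᵢ), where nᵢ is the stratum total.
Stratum 1 (Women): n = 269; a·d/n = 29·52/269 = 5.6059; b·c/n = 126·62/269 = 29.0409
Stratum 2 (Men): n = 702; a·d/n = 133·182/702 = 34.4815; b·c/n = 242·145/702 = 49.9858
OR_MH = (5.6059 + 34.4815) / (29.0409 + 49.9858) = 40.0874 / 79.0266 = 0.50726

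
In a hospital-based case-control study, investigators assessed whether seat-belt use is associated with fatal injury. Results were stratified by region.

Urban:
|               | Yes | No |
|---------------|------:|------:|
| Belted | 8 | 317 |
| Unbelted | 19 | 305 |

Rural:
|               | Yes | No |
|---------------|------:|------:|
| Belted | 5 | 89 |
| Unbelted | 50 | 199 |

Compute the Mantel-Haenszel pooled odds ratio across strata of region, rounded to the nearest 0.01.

0.30

OR_MH = Σ(aᵢdᵢ/nᵢ) / Σ(bᵢcᵢ/nᵢ), where nᵢ is the stratum total.
Stratum 1 (Urban): n = 649; a·d/n = 8·305/649 = 3.7596; b·c/n = 317·19/649 = 9.2804
Stratum 2 (Rural): n = 343; a·d/n = 5·199/343 = 2.9009; b·c/n = 89·50/343 = 12.9738
OR_MH = (3.7596 + 2.9009) / (9.2804 + 12.9738) = 6.6605 / 22.2542 = 0.29929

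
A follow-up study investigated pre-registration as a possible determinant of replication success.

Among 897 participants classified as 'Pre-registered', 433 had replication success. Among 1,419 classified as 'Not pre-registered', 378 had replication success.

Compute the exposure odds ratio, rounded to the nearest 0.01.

From the description: a = 433, b = 464, c = 378, d = 1041.
OR = (a·d)/(b·c) = (433 × 1041) / (464 × 378) = 450753 / 175392 = 2.56997
The odds of replication success are about 2.57 times as high in the pre-registered group.

2.57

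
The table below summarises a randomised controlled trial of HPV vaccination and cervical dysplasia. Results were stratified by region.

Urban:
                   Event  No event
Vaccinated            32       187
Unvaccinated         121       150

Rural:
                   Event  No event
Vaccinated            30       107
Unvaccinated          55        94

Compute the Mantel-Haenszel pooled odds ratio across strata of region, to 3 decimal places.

OR_MH = Σ(aᵢdᵢ/nᵢ) / Σ(bᵢcᵢ/nᵢ), where nᵢ is the stratum total.
Stratum 1 (Urban): n = 490; a·d/n = 32·150/490 = 9.7959; b·c/n = 187·121/490 = 46.1776
Stratum 2 (Rural): n = 286; a·d/n = 30·94/286 = 9.8601; b·c/n = 107·55/286 = 20.5769
OR_MH = (9.7959 + 9.8601) / (46.1776 + 20.5769) = 19.6561 / 66.7545 = 0.29445

0.294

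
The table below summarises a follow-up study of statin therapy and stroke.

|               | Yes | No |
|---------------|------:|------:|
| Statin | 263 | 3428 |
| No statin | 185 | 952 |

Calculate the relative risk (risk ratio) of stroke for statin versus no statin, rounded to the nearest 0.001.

Cells: a = 263, b = 3428, c = 185, d = 952.
Risk in exposed = 263/3691 = 0.07125; risk in unexposed = 185/1137 = 0.16271.
RR = 0.07125 / 0.16271 = 0.43793
The risk is 56% lower among the exposed than among the unexposed.

0.438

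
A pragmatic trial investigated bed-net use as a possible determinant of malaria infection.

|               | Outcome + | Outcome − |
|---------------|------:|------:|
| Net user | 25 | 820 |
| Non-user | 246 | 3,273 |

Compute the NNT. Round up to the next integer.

25

Risk in treated group = 25/845 = 0.02959; risk in control = 246/3519 = 0.06991.
Absolute risk reduction = 0.06991 − 0.02959 = 0.04032
NNT = 1 / ARR = 1 / 0.04032 = 24.801 → round up → 25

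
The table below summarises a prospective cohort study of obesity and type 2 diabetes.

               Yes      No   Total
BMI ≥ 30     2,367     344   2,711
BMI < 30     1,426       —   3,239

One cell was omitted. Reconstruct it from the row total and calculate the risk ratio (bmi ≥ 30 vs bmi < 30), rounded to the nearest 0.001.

The missing cell is in the unexposed row: 3239 − 1426 = 1813.
So a = 2367, b = 344, c = 1426, d = 1813.
RR = [a/(a+b)] / [c/(c+d)] = (2367/2711) / (1426/3239) = 0.87311/0.44026 = 1.98317

1.983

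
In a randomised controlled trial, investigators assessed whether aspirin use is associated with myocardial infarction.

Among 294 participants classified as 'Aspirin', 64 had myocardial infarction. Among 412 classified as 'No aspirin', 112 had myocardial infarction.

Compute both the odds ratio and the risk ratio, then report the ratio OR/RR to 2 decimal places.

From the description: a = 64, b = 230, c = 112, d = 300.
OR = (64·300)/(230·112) = 19200/25760 = 0.74534
Risk in exposed = 64/294 = 0.21769; risk in unexposed = 112/412 = 0.27184; RR = 0.80078
OR/RR = 0.74534 / 0.80078 = 0.93077
The outcome is not rare, so the OR lies further from 1 than the RR.

0.93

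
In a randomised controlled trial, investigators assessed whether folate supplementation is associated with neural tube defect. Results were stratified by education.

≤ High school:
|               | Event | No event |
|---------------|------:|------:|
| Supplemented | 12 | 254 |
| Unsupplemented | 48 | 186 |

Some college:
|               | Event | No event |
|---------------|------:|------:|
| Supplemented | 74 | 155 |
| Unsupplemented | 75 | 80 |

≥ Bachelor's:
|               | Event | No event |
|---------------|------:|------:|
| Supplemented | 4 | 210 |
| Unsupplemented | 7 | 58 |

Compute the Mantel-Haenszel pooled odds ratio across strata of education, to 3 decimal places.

0.346

OR_MH = Σ(aᵢdᵢ/nᵢ) / Σ(bᵢcᵢ/nᵢ), where nᵢ is the stratum total.
Stratum 1 (≤ High school): n = 500; a·d/n = 12·186/500 = 4.4640; b·c/n = 254·48/500 = 24.3840
Stratum 2 (Some college): n = 384; a·d/n = 74·80/384 = 15.4167; b·c/n = 155·75/384 = 30.2734
Stratum 3 (≥ Bachelor's): n = 279; a·d/n = 4·58/279 = 0.8315; b·c/n = 210·7/279 = 5.2688
OR_MH = (4.4640 + 15.4167 + 0.8315) / (24.3840 + 30.2734 + 5.2688) = 20.7122 / 59.9263 = 0.34563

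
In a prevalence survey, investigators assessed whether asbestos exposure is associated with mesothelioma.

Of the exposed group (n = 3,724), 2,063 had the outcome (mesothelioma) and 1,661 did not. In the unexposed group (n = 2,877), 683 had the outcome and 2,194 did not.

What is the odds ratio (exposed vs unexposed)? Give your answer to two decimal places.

From the description: a = 2063, b = 1661, c = 683, d = 2194.
OR = (a·d)/(b·c) = (2063 × 2194) / (1661 × 683) = 4526222 / 1134463 = 3.98975
The odds of mesothelioma are about 3.99 times as high in the exposed group.

3.99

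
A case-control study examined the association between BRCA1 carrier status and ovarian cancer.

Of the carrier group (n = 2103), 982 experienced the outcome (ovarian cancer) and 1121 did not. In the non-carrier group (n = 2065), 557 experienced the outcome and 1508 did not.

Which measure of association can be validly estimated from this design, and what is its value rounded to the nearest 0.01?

From the description: a = 982, b = 1121, c = 557, d = 1508.
This is a case-control study: participants were sampled on outcome status, so risks in the source population cannot be estimated directly — relative risk is not valid here. The odds ratio is the appropriate measure.
OR = (a·d)/(b·c) = (982 × 1508) / (1121 × 557) = 1480856 / 624397 = 2.37166

2.37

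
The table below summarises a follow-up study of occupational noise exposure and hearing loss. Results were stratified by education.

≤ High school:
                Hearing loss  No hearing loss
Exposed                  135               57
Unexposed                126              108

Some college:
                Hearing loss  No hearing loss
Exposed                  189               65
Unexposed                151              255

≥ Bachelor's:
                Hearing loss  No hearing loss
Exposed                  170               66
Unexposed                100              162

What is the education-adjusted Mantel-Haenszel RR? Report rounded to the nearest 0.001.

RR_MH = Σ(aᵢ·n₀ᵢ/nᵢ) / Σ(cᵢ·n₁ᵢ/nᵢ), with n₁ᵢ = aᵢ+bᵢ (exposed), n₀ᵢ = cᵢ+dᵢ (unexposed), nᵢ = n₁ᵢ+n₀ᵢ.
Stratum 1 (≤ High school): n₁ = 192, n₀ = 234, n = 426; a·n₀/n = 135·234/426 = 74.1549; c·n₁/n = 126·192/426 = 56.7887
Stratum 2 (Some college): n₁ = 254, n₀ = 406, n = 660; a·n₀/n = 189·406/660 = 116.2636; c·n₁/n = 151·254/660 = 58.1121
Stratum 3 (≥ Bachelor's): n₁ = 236, n₀ = 262, n = 498; a·n₀/n = 170·262/498 = 89.4378; c·n₁/n = 100·236/498 = 47.3896
RR_MH = (74.1549 + 116.2636 + 89.4378) / (56.7887 + 58.1121 + 47.3896) = 279.8563 / 162.2904 = 1.72442

1.724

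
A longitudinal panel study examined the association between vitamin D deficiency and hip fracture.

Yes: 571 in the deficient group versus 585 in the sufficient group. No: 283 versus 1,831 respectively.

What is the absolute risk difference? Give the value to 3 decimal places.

From the description: a = 571, b = 283, c = 585, d = 1831.
Risk in exposed = 571/854 = 0.668618; risk in unexposed = 585/2416 = 0.242136.
Risk difference = 0.668618 − 0.242136 = 0.426483

0.426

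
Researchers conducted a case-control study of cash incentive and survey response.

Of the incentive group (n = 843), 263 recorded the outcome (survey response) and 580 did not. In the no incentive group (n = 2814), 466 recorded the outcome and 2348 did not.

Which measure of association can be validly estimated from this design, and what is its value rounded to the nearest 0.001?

2.285

From the description: a = 263, b = 580, c = 466, d = 2348.
This is a case-control study: participants were sampled on outcome status, so risks in the source population cannot be estimated directly — relative risk is not valid here. The odds ratio is the appropriate measure.
OR = (a·d)/(b·c) = (263 × 2348) / (580 × 466) = 617524 / 270280 = 2.28476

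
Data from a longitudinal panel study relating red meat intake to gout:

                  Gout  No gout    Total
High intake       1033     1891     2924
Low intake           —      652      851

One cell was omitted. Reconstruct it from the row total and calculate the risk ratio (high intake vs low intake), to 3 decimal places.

The missing cell is in the unexposed row: 851 − 652 = 199.
So a = 1033, b = 1891, c = 199, d = 652.
RR = [a/(a+b)] / [c/(c+d)] = (1033/2924) / (199/851) = 0.35328/0.23384 = 1.51077

1.511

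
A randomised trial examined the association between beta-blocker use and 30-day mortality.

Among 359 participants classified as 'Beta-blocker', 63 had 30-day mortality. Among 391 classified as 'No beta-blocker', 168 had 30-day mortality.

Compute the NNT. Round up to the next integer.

4

Risk in treated group = 63/359 = 0.17549; risk in control = 168/391 = 0.42967.
Absolute risk reduction = 0.42967 − 0.17549 = 0.25418
NNT = 1 / ARR = 1 / 0.25418 = 3.934 → round up → 4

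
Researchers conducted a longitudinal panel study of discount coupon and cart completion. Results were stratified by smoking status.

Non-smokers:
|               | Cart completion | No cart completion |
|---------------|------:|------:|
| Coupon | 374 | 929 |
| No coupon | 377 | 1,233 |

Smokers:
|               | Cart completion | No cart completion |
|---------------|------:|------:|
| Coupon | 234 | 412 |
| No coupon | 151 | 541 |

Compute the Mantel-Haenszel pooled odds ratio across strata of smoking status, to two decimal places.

OR_MH = Σ(aᵢdᵢ/nᵢ) / Σ(bᵢcᵢ/nᵢ), where nᵢ is the stratum total.
Stratum 1 (Non-smokers): n = 2913; a·d/n = 374·1233/2913 = 158.3048; b·c/n = 929·377/2913 = 120.2310
Stratum 2 (Smokers): n = 1338; a·d/n = 234·541/1338 = 94.6143; b·c/n = 412·151/1338 = 46.4963
OR_MH = (158.3048 + 94.6143) / (120.2310 + 46.4963) = 252.9192 / 166.7273 = 1.51696

1.52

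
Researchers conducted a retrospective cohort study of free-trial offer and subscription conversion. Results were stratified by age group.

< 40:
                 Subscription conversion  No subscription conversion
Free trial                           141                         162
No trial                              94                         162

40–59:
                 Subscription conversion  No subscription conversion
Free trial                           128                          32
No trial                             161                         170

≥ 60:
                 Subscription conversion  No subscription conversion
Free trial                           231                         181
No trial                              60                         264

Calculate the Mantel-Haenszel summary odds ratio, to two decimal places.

3.20

OR_MH = Σ(aᵢdᵢ/nᵢ) / Σ(bᵢcᵢ/nᵢ), where nᵢ is the stratum total.
Stratum 1 (< 40): n = 559; a·d/n = 141·162/559 = 40.8623; b·c/n = 162·94/559 = 27.2415
Stratum 2 (40–59): n = 491; a·d/n = 128·170/491 = 44.3177; b·c/n = 32·161/491 = 10.4929
Stratum 3 (≥ 60): n = 736; a·d/n = 231·264/736 = 82.8587; b·c/n = 181·60/736 = 14.7554
OR_MH = (40.8623 + 44.3177 + 82.8587) / (27.2415 + 10.4929 + 14.7554) = 168.0387 / 52.4898 = 3.20136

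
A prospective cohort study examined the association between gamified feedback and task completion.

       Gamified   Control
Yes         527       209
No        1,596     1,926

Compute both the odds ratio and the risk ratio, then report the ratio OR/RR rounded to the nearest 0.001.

1.200

Reading the table with exposure as columns: a = 527 (Gamified, case), b = 1596 (Gamified, non-case), c = 209 (Control, case), d = 1926.
OR = (527·1926)/(1596·209) = 1015002/333564 = 3.04290
Risk in exposed = 527/2123 = 0.24823; risk in unexposed = 209/2135 = 0.09789; RR = 2.53578
OR/RR = 3.04290 / 2.53578 = 1.19998
The outcome is not rare, so the OR lies further from 1 than the RR.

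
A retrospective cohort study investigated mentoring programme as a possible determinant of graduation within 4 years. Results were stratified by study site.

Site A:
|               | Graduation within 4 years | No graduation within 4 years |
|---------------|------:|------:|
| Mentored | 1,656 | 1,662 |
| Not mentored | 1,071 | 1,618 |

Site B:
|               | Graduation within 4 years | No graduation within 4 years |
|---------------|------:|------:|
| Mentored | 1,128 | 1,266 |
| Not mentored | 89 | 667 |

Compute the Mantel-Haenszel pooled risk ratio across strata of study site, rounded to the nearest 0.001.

RR_MH = Σ(aᵢ·n₀ᵢ/nᵢ) / Σ(cᵢ·n₁ᵢ/nᵢ), with n₁ᵢ = aᵢ+bᵢ (exposed), n₀ᵢ = cᵢ+dᵢ (unexposed), nᵢ = n₁ᵢ+n₀ᵢ.
Stratum 1 (Site A): n₁ = 3318, n₀ = 2689, n = 6007; a·n₀/n = 1656·2689/6007 = 741.2992; c·n₁/n = 1071·3318/6007 = 591.5728
Stratum 2 (Site B): n₁ = 2394, n₀ = 756, n = 3150; a·n₀/n = 1128·756/3150 = 270.7200; c·n₁/n = 89·2394/3150 = 67.6400
RR_MH = (741.2992 + 270.7200) / (591.5728 + 67.6400) = 1012.0192 / 659.2128 = 1.53519

1.535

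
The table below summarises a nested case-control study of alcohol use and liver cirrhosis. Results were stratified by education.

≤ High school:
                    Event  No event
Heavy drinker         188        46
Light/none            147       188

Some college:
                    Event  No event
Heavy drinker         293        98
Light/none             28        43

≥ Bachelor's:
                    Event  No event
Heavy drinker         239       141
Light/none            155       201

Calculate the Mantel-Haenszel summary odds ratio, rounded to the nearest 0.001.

3.255

OR_MH = Σ(aᵢdᵢ/nᵢ) / Σ(bᵢcᵢ/nᵢ), where nᵢ is the stratum total.
Stratum 1 (≤ High school): n = 569; a·d/n = 188·188/569 = 62.1160; b·c/n = 46·147/569 = 11.8840
Stratum 2 (Some college): n = 462; a·d/n = 293·43/462 = 27.2706; b·c/n = 98·28/462 = 5.9394
Stratum 3 (≥ Bachelor's): n = 736; a·d/n = 239·201/736 = 65.2704; b·c/n = 141·155/736 = 29.6943
OR_MH = (62.1160 + 27.2706 + 65.2704) / (11.8840 + 5.9394 + 29.6943) = 154.6569 / 47.5177 = 3.25472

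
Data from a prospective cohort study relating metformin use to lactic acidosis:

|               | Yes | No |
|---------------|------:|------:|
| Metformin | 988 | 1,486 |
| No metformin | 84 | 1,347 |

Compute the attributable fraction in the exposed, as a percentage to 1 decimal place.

85.3

Cells: a = 988, b = 1486, c = 84, d = 1347.
Risk in exposed = 988/2474 = 0.39935; risk in unexposed = 84/1431 = 0.05870.
RR = 0.39935/0.05870 = 6.80327
AR% = (RR − 1)/RR × 100 = (6.80327 − 1)/6.80327 × 100 = 85.3012%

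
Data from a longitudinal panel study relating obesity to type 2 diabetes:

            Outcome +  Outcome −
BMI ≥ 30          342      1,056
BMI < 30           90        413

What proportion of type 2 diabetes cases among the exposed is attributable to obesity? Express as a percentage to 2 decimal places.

26.86

Cells: a = 342, b = 1056, c = 90, d = 413.
Risk in exposed = 342/1398 = 0.24464; risk in unexposed = 90/503 = 0.17893.
RR = 0.24464/0.17893 = 1.36724
AR% = (RR − 1)/RR × 100 = (1.36724 − 1)/1.36724 × 100 = 26.8599%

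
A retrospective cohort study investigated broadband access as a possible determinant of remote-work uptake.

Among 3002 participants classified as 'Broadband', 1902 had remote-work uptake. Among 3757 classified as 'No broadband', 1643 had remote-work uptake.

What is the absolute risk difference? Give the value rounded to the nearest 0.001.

From the description: a = 1902, b = 1100, c = 1643, d = 2114.
Risk in exposed = 1902/3002 = 0.633578; risk in unexposed = 1643/3757 = 0.437317.
Risk difference = 0.633578 − 0.437317 = 0.196261

0.196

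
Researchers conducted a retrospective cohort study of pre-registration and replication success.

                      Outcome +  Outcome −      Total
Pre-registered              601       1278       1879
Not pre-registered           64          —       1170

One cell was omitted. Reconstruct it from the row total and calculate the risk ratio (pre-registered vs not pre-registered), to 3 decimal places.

5.847

The missing cell is in the unexposed row: 1170 − 64 = 1106.
So a = 601, b = 1278, c = 64, d = 1106.
RR = [a/(a+b)] / [c/(c+d)] = (601/1879) / (64/1170) = 0.31985/0.05470 = 5.84728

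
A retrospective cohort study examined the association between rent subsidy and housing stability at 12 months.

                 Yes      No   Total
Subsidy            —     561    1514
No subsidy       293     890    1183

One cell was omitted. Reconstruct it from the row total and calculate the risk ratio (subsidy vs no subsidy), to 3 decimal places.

The missing cell is in the exposed row: 1514 − 561 = 953.
So a = 953, b = 561, c = 293, d = 890.
RR = [a/(a+b)] / [c/(c+d)] = (953/1514) / (293/1183) = 0.62946/0.24768 = 2.54147

2.541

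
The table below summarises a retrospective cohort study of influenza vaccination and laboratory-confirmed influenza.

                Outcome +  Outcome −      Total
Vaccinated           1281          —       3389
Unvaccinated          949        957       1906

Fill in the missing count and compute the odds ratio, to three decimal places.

0.613

The missing cell is in the exposed row: 3389 − 1281 = 2108.
So a = 1281, b = 2108, c = 949, d = 957.
OR = (a·d)/(b·c) = (1281 × 957) / (2108 × 949) = 1225917 / 2000492 = 0.61281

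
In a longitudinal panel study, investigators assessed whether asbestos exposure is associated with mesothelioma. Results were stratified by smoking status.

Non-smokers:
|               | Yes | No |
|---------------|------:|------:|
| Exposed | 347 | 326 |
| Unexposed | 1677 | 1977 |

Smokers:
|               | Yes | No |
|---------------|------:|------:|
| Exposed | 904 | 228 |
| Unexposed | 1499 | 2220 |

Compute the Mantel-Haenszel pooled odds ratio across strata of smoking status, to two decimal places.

2.91

OR_MH = Σ(aᵢdᵢ/nᵢ) / Σ(bᵢcᵢ/nᵢ), where nᵢ is the stratum total.
Stratum 1 (Non-smokers): n = 4327; a·d/n = 347·1977/4327 = 158.5438; b·c/n = 326·1677/4327 = 126.3467
Stratum 2 (Smokers): n = 4851; a·d/n = 904·2220/4851 = 413.7044; b·c/n = 228·1499/4851 = 70.4539
OR_MH = (158.5438 + 413.7044) / (126.3467 + 70.4539) = 572.2482 / 196.8006 = 2.90776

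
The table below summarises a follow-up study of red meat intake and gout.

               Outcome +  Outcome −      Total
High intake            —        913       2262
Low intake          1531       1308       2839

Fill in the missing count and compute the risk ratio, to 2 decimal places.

The missing cell is in the exposed row: 2262 − 913 = 1349.
So a = 1349, b = 913, c = 1531, d = 1308.
RR = [a/(a+b)] / [c/(c+d)] = (1349/2262) / (1531/2839) = 0.59637/0.53927 = 1.10588

1.11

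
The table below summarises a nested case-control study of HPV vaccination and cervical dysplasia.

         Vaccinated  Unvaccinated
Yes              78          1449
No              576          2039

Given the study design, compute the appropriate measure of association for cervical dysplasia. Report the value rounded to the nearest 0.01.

0.19

Reading the table with exposure as columns: a = 78 (Vaccinated, case), b = 576 (Vaccinated, non-case), c = 1449 (Unvaccinated, case), d = 2039.
This is a nested case-control study: participants were sampled on outcome status, so risks in the source population cannot be estimated directly — relative risk is not valid here. The odds ratio is the appropriate measure.
OR = (a·d)/(b·c) = (78 × 2039) / (576 × 1449) = 159042 / 834624 = 0.19056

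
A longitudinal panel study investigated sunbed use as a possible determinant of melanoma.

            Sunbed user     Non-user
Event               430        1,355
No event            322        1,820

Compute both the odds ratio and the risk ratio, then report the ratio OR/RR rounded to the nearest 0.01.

Reading the table with exposure as columns: a = 430 (Sunbed user, case), b = 322 (Sunbed user, non-case), c = 1355 (Non-user, case), d = 1820.
OR = (430·1820)/(322·1355) = 782600/436310 = 1.79368
Risk in exposed = 430/752 = 0.57181; risk in unexposed = 1355/3175 = 0.42677; RR = 1.33985
OR/RR = 1.79368 / 1.33985 = 1.33872
The outcome is not rare, so the OR lies further from 1 than the RR.

1.34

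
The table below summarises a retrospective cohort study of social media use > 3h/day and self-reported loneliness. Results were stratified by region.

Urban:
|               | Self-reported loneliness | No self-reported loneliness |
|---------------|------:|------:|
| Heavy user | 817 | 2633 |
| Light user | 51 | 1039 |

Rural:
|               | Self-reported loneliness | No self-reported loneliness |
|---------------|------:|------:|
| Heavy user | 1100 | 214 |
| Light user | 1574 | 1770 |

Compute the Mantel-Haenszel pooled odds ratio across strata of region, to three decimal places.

5.937

OR_MH = Σ(aᵢdᵢ/nᵢ) / Σ(bᵢcᵢ/nᵢ), where nᵢ is the stratum total.
Stratum 1 (Urban): n = 4540; a·d/n = 817·1039/4540 = 186.9742; b·c/n = 2633·51/4540 = 29.5778
Stratum 2 (Rural): n = 4658; a·d/n = 1100·1770/4658 = 417.9906; b·c/n = 214·1574/4658 = 72.3134
OR_MH = (186.9742 + 417.9906) / (29.5778 + 72.3134) = 604.9648 / 101.8912 = 5.93736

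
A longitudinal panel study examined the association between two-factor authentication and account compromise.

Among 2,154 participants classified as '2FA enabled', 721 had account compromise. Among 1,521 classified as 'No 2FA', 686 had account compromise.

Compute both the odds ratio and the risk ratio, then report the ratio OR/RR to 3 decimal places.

0.825

From the description: a = 721, b = 1433, c = 686, d = 835.
OR = (721·835)/(1433·686) = 602035/983038 = 0.61242
Risk in exposed = 721/2154 = 0.33473; risk in unexposed = 686/1521 = 0.45102; RR = 0.74216
OR/RR = 0.61242 / 0.74216 = 0.82520
The outcome is not rare, so the OR lies further from 1 than the RR.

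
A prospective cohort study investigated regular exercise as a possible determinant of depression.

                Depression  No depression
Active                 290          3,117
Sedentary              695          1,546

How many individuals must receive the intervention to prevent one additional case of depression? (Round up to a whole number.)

5

Risk in treated group = 290/3407 = 0.08512; risk in control = 695/2241 = 0.31013.
Absolute risk reduction = 0.31013 − 0.08512 = 0.22501
NNT = 1 / ARR = 1 / 0.22501 = 4.444 → round up → 5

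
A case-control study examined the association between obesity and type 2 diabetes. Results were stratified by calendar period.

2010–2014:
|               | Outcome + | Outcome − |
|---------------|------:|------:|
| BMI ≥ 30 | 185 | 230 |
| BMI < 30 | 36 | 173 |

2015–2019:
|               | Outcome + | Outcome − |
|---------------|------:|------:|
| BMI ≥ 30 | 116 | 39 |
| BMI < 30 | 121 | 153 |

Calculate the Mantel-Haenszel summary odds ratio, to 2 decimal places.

3.82

OR_MH = Σ(aᵢdᵢ/nᵢ) / Σ(bᵢcᵢ/nᵢ), where nᵢ is the stratum total.
Stratum 1 (2010–2014): n = 624; a·d/n = 185·173/624 = 51.2901; b·c/n = 230·36/624 = 13.2692
Stratum 2 (2015–2019): n = 429; a·d/n = 116·153/429 = 41.3706; b·c/n = 39·121/429 = 11.0000
OR_MH = (51.2901 + 41.3706) / (13.2692 + 11.0000) = 92.6607 / 24.2692 = 3.81803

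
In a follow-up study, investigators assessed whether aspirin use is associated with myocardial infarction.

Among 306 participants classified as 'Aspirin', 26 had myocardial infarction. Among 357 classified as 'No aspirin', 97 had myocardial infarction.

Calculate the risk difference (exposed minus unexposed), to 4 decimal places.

From the description: a = 26, b = 280, c = 97, d = 260.
Risk in exposed = 26/306 = 0.084967; risk in unexposed = 97/357 = 0.271709.
Risk difference = 0.084967 − 0.271709 = -0.186741

-0.1867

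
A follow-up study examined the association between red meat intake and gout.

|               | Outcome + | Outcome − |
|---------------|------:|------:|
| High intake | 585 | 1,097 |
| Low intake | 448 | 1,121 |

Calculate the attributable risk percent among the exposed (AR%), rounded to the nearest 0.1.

17.9

Cells: a = 585, b = 1097, c = 448, d = 1121.
Risk in exposed = 585/1682 = 0.34780; risk in unexposed = 448/1569 = 0.28553.
RR = 0.34780/0.28553 = 1.21808
AR% = (RR − 1)/RR × 100 = (1.21808 − 1)/1.21808 × 100 = 17.9034%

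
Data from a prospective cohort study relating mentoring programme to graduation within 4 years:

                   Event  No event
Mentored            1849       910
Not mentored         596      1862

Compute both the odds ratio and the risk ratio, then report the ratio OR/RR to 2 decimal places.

2.30

Cells: a = 1849, b = 910, c = 596, d = 1862.
OR = (1849·1862)/(910·596) = 3442838/542360 = 6.34788
Risk in exposed = 1849/2759 = 0.67017; risk in unexposed = 596/2458 = 0.24247; RR = 2.76389
OR/RR = 6.34788 / 2.76389 = 2.29672
The outcome is not rare, so the OR lies further from 1 than the RR.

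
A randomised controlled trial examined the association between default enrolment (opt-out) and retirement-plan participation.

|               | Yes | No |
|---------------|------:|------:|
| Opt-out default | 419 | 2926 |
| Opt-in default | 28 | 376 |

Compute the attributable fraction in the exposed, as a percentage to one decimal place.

44.7

Cells: a = 419, b = 2926, c = 28, d = 376.
Risk in exposed = 419/3345 = 0.12526; risk in unexposed = 28/404 = 0.06931.
RR = 0.12526/0.06931 = 1.80735
AR% = (RR − 1)/RR × 100 = (1.80735 − 1)/1.80735 × 100 = 44.6702%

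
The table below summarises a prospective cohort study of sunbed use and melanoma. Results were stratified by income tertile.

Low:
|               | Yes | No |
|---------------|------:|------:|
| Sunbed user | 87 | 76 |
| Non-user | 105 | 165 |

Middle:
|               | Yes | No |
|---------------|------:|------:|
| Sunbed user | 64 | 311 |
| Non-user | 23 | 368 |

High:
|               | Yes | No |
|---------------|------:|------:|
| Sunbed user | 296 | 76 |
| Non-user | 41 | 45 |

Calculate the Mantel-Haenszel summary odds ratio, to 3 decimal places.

2.690

OR_MH = Σ(aᵢdᵢ/nᵢ) / Σ(bᵢcᵢ/nᵢ), where nᵢ is the stratum total.
Stratum 1 (Low): n = 433; a·d/n = 87·165/433 = 33.1524; b·c/n = 76·105/433 = 18.4296
Stratum 2 (Middle): n = 766; a·d/n = 64·368/766 = 30.7467; b·c/n = 311·23/766 = 9.3381
Stratum 3 (High): n = 458; a·d/n = 296·45/458 = 29.0830; b·c/n = 76·41/458 = 6.8035
OR_MH = (33.1524 + 30.7467 + 29.0830) / (18.4296 + 9.3381 + 6.8035) = 92.9821 / 34.5712 = 2.68959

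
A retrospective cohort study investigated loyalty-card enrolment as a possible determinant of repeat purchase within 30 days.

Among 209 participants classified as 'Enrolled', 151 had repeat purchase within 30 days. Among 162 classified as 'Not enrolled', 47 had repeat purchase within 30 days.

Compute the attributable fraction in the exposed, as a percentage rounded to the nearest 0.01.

From the description: a = 151, b = 58, c = 47, d = 115.
Risk in exposed = 151/209 = 0.72249; risk in unexposed = 47/162 = 0.29012.
RR = 0.72249/0.29012 = 2.49028
AR% = (RR − 1)/RR × 100 = (2.49028 − 1)/2.49028 × 100 = 59.8438%

59.84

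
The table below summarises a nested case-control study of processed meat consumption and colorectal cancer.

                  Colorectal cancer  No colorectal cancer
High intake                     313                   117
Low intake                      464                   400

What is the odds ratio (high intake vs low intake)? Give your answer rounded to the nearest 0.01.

Cells: a = 313, b = 117, c = 464, d = 400.
OR = (a·d)/(b·c) = (313 × 400) / (117 × 464) = 125200 / 54288 = 2.30622
The odds of colorectal cancer are about 2.31 times as high in the high intake group.

2.31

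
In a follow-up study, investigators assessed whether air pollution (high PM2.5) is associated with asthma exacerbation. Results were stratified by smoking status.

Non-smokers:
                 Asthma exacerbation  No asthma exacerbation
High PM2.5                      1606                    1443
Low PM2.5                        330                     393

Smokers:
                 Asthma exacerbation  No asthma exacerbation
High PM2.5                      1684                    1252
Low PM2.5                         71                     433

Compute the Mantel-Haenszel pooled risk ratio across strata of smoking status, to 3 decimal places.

1.694

RR_MH = Σ(aᵢ·n₀ᵢ/nᵢ) / Σ(cᵢ·n₁ᵢ/nᵢ), with n₁ᵢ = aᵢ+bᵢ (exposed), n₀ᵢ = cᵢ+dᵢ (unexposed), nᵢ = n₁ᵢ+n₀ᵢ.
Stratum 1 (Non-smokers): n₁ = 3049, n₀ = 723, n = 3772; a·n₀/n = 1606·723/3772 = 307.8309; c·n₁/n = 330·3049/3772 = 266.7471
Stratum 2 (Smokers): n₁ = 2936, n₀ = 504, n = 3440; a·n₀/n = 1684·504/3440 = 246.7256; c·n₁/n = 71·2936/3440 = 60.5977
RR_MH = (307.8309 + 246.7256) / (266.7471 + 60.5977) = 554.5564 / 327.3448 = 1.69411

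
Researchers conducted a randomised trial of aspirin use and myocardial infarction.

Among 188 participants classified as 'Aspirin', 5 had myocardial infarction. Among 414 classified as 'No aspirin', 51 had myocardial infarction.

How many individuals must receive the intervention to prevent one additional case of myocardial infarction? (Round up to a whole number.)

11

Risk in treated group = 5/188 = 0.02660; risk in control = 51/414 = 0.12319.
Absolute risk reduction = 0.12319 − 0.02660 = 0.09659
NNT = 1 / ARR = 1 / 0.09659 = 10.353 → round up → 11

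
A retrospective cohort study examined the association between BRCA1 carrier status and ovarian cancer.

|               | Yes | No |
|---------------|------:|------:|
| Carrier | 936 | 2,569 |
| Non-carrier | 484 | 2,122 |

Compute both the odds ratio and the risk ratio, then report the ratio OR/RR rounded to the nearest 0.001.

1.111

Cells: a = 936, b = 2569, c = 484, d = 2122.
OR = (936·2122)/(2569·484) = 1986192/1243396 = 1.59739
Risk in exposed = 936/3505 = 0.26705; risk in unexposed = 484/2606 = 0.18573; RR = 1.43786
OR/RR = 1.59739 / 1.43786 = 1.11095
The outcome is not rare, so the OR lies further from 1 than the RR.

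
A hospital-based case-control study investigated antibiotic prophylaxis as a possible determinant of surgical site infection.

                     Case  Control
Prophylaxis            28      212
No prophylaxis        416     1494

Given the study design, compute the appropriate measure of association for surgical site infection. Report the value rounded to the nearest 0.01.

Cells: a = 28, b = 212, c = 416, d = 1494.
This is a hospital-based case-control study: participants were sampled on outcome status, so risks in the source population cannot be estimated directly — relative risk is not valid here. The odds ratio is the appropriate measure.
OR = (a·d)/(b·c) = (28 × 1494) / (212 × 416) = 41832 / 88192 = 0.47433

0.47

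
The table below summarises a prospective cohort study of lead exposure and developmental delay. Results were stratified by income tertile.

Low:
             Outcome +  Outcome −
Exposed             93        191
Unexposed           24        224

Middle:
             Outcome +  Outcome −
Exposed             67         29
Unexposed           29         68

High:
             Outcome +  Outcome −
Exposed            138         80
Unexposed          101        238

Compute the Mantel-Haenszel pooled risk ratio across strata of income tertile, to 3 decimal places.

2.412

RR_MH = Σ(aᵢ·n₀ᵢ/nᵢ) / Σ(cᵢ·n₁ᵢ/nᵢ), with n₁ᵢ = aᵢ+bᵢ (exposed), n₀ᵢ = cᵢ+dᵢ (unexposed), nᵢ = n₁ᵢ+n₀ᵢ.
Stratum 1 (Low): n₁ = 284, n₀ = 248, n = 532; a·n₀/n = 93·248/532 = 43.3534; c·n₁/n = 24·284/532 = 12.8120
Stratum 2 (Middle): n₁ = 96, n₀ = 97, n = 193; a·n₀/n = 67·97/193 = 33.6736; c·n₁/n = 29·96/193 = 14.4249
Stratum 3 (High): n₁ = 218, n₀ = 339, n = 557; a·n₀/n = 138·339/557 = 83.9892; c·n₁/n = 101·218/557 = 39.5296
RR_MH = (43.3534 + 33.6736 + 83.9892) / (12.8120 + 14.4249 + 39.5296) = 161.0162 / 66.7665 = 2.41163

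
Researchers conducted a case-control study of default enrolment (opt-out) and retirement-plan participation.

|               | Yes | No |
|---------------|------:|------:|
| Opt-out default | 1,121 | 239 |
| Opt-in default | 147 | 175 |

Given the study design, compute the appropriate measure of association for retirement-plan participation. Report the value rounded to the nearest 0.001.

Cells: a = 1121, b = 239, c = 147, d = 175.
This is a case-control study: participants were sampled on outcome status, so risks in the source population cannot be estimated directly — relative risk is not valid here. The odds ratio is the appropriate measure.
OR = (a·d)/(b·c) = (1121 × 175) / (239 × 147) = 196175 / 35133 = 5.58378

5.584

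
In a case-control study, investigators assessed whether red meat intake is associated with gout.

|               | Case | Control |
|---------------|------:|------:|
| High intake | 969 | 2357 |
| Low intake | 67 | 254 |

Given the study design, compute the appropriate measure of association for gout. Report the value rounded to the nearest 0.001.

1.559

Cells: a = 969, b = 2357, c = 67, d = 254.
This is a case-control study: participants were sampled on outcome status, so risks in the source population cannot be estimated directly — relative risk is not valid here. The odds ratio is the appropriate measure.
OR = (a·d)/(b·c) = (969 × 254) / (2357 × 67) = 246126 / 157919 = 1.55856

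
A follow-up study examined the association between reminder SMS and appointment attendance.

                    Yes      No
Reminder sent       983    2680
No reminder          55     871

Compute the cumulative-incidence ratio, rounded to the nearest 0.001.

Cells: a = 983, b = 2680, c = 55, d = 871.
Risk in exposed = 983/3663 = 0.26836; risk in unexposed = 55/926 = 0.05940.
RR = 0.26836 / 0.05940 = 4.51819
The risk among the exposed is 4.52 times that among the unexposed.

4.518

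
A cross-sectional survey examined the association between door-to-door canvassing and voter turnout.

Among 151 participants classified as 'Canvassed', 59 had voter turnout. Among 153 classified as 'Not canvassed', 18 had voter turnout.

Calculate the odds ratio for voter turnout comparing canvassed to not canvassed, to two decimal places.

4.81

From the description: a = 59, b = 92, c = 18, d = 135.
OR = (a·d)/(b·c) = (59 × 135) / (92 × 18) = 7965 / 1656 = 4.80978
The odds of voter turnout are about 4.81 times as high in the canvassed group.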